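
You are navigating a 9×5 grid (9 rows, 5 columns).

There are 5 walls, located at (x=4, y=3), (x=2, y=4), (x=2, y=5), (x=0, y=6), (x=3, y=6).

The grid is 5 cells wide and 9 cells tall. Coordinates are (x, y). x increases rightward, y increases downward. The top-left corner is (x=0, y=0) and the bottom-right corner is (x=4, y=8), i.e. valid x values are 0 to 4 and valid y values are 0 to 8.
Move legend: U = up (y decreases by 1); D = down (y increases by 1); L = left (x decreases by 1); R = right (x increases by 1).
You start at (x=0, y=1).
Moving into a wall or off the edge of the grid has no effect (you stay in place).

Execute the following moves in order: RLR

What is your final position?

Answer: Final position: (x=1, y=1)

Derivation:
Start: (x=0, y=1)
  R (right): (x=0, y=1) -> (x=1, y=1)
  L (left): (x=1, y=1) -> (x=0, y=1)
  R (right): (x=0, y=1) -> (x=1, y=1)
Final: (x=1, y=1)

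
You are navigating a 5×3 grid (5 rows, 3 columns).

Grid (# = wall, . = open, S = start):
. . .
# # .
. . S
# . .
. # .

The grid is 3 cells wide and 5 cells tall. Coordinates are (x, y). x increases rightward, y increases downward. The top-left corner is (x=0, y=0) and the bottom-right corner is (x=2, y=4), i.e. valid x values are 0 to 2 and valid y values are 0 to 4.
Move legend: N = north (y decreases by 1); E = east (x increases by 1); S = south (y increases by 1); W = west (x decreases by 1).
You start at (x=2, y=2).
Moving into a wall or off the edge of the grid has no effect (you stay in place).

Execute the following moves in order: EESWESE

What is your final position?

Start: (x=2, y=2)
  E (east): blocked, stay at (x=2, y=2)
  E (east): blocked, stay at (x=2, y=2)
  S (south): (x=2, y=2) -> (x=2, y=3)
  W (west): (x=2, y=3) -> (x=1, y=3)
  E (east): (x=1, y=3) -> (x=2, y=3)
  S (south): (x=2, y=3) -> (x=2, y=4)
  E (east): blocked, stay at (x=2, y=4)
Final: (x=2, y=4)

Answer: Final position: (x=2, y=4)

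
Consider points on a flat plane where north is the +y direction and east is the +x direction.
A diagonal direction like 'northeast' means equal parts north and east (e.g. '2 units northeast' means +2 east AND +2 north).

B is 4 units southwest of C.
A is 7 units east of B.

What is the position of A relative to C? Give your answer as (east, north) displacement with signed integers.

Place C at the origin (east=0, north=0).
  B is 4 units southwest of C: delta (east=-4, north=-4); B at (east=-4, north=-4).
  A is 7 units east of B: delta (east=+7, north=+0); A at (east=3, north=-4).
Therefore A relative to C: (east=3, north=-4).

Answer: A is at (east=3, north=-4) relative to C.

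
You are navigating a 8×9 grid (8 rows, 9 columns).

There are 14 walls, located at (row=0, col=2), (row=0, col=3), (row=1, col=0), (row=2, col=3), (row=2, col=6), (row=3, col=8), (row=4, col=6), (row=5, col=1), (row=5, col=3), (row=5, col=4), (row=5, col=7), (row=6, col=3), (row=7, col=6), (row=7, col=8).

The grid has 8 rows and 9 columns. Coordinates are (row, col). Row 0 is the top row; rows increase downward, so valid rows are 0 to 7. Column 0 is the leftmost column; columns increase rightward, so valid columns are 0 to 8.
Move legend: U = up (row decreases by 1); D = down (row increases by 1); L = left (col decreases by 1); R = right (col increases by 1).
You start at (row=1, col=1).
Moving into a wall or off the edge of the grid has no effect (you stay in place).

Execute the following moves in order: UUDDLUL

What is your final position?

Start: (row=1, col=1)
  U (up): (row=1, col=1) -> (row=0, col=1)
  U (up): blocked, stay at (row=0, col=1)
  D (down): (row=0, col=1) -> (row=1, col=1)
  D (down): (row=1, col=1) -> (row=2, col=1)
  L (left): (row=2, col=1) -> (row=2, col=0)
  U (up): blocked, stay at (row=2, col=0)
  L (left): blocked, stay at (row=2, col=0)
Final: (row=2, col=0)

Answer: Final position: (row=2, col=0)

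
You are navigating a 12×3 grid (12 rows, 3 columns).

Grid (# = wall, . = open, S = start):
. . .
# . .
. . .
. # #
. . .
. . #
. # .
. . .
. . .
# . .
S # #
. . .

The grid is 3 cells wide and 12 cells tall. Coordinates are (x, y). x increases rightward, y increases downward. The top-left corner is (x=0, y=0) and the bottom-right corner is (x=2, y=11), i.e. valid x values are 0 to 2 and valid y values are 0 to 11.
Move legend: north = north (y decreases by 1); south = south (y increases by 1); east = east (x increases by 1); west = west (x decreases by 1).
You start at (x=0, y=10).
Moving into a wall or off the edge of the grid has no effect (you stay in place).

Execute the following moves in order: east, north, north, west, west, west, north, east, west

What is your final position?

Start: (x=0, y=10)
  east (east): blocked, stay at (x=0, y=10)
  north (north): blocked, stay at (x=0, y=10)
  north (north): blocked, stay at (x=0, y=10)
  [×3]west (west): blocked, stay at (x=0, y=10)
  north (north): blocked, stay at (x=0, y=10)
  east (east): blocked, stay at (x=0, y=10)
  west (west): blocked, stay at (x=0, y=10)
Final: (x=0, y=10)

Answer: Final position: (x=0, y=10)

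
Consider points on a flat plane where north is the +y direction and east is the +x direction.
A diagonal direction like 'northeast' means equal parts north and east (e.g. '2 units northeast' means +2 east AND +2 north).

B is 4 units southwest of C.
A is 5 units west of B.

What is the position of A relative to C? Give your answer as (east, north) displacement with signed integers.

Answer: A is at (east=-9, north=-4) relative to C.

Derivation:
Place C at the origin (east=0, north=0).
  B is 4 units southwest of C: delta (east=-4, north=-4); B at (east=-4, north=-4).
  A is 5 units west of B: delta (east=-5, north=+0); A at (east=-9, north=-4).
Therefore A relative to C: (east=-9, north=-4).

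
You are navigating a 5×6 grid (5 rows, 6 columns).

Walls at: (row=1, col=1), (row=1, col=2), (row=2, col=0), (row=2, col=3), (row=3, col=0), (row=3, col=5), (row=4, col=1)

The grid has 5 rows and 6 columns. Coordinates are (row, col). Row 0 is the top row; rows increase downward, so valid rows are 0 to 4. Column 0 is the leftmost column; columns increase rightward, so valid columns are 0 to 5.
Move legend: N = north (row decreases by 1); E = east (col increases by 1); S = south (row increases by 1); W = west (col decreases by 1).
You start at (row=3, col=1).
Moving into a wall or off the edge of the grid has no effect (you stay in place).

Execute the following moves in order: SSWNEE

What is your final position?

Answer: Final position: (row=2, col=2)

Derivation:
Start: (row=3, col=1)
  S (south): blocked, stay at (row=3, col=1)
  S (south): blocked, stay at (row=3, col=1)
  W (west): blocked, stay at (row=3, col=1)
  N (north): (row=3, col=1) -> (row=2, col=1)
  E (east): (row=2, col=1) -> (row=2, col=2)
  E (east): blocked, stay at (row=2, col=2)
Final: (row=2, col=2)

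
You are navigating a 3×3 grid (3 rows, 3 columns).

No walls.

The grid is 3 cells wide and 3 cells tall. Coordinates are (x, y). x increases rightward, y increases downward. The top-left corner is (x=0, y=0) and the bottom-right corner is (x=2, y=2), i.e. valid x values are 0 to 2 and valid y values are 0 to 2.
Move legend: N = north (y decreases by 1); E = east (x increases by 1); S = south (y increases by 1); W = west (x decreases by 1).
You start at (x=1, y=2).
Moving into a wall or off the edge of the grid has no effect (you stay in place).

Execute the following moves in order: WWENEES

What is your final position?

Answer: Final position: (x=2, y=2)

Derivation:
Start: (x=1, y=2)
  W (west): (x=1, y=2) -> (x=0, y=2)
  W (west): blocked, stay at (x=0, y=2)
  E (east): (x=0, y=2) -> (x=1, y=2)
  N (north): (x=1, y=2) -> (x=1, y=1)
  E (east): (x=1, y=1) -> (x=2, y=1)
  E (east): blocked, stay at (x=2, y=1)
  S (south): (x=2, y=1) -> (x=2, y=2)
Final: (x=2, y=2)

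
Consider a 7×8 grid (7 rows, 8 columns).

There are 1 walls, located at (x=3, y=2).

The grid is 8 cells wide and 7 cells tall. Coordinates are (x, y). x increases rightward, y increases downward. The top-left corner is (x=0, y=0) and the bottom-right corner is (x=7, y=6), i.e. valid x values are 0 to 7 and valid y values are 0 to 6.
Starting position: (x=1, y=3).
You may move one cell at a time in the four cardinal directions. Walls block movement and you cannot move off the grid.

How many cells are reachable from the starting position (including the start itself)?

Answer: Reachable cells: 55

Derivation:
BFS flood-fill from (x=1, y=3):
  Distance 0: (x=1, y=3)
  Distance 1: (x=1, y=2), (x=0, y=3), (x=2, y=3), (x=1, y=4)
  Distance 2: (x=1, y=1), (x=0, y=2), (x=2, y=2), (x=3, y=3), (x=0, y=4), (x=2, y=4), (x=1, y=5)
  Distance 3: (x=1, y=0), (x=0, y=1), (x=2, y=1), (x=4, y=3), (x=3, y=4), (x=0, y=5), (x=2, y=5), (x=1, y=6)
  Distance 4: (x=0, y=0), (x=2, y=0), (x=3, y=1), (x=4, y=2), (x=5, y=3), (x=4, y=4), (x=3, y=5), (x=0, y=6), (x=2, y=6)
  Distance 5: (x=3, y=0), (x=4, y=1), (x=5, y=2), (x=6, y=3), (x=5, y=4), (x=4, y=5), (x=3, y=6)
  Distance 6: (x=4, y=0), (x=5, y=1), (x=6, y=2), (x=7, y=3), (x=6, y=4), (x=5, y=5), (x=4, y=6)
  Distance 7: (x=5, y=0), (x=6, y=1), (x=7, y=2), (x=7, y=4), (x=6, y=5), (x=5, y=6)
  Distance 8: (x=6, y=0), (x=7, y=1), (x=7, y=5), (x=6, y=6)
  Distance 9: (x=7, y=0), (x=7, y=6)
Total reachable: 55 (grid has 55 open cells total)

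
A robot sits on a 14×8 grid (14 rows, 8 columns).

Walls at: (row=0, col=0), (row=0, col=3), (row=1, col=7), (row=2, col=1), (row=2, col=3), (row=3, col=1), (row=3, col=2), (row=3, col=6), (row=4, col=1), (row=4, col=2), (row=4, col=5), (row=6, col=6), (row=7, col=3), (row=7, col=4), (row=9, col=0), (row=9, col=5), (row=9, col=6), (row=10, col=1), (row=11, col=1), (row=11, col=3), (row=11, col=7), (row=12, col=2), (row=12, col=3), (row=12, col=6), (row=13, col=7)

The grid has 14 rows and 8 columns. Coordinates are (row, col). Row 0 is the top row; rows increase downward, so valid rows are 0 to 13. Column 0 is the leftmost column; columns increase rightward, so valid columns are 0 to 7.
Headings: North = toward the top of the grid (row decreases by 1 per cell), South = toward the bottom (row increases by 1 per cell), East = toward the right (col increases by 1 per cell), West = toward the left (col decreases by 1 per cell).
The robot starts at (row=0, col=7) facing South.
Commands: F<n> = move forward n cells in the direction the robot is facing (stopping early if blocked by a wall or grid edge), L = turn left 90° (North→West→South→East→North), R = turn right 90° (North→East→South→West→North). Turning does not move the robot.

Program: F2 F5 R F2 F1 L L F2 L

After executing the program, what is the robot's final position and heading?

Start: (row=0, col=7), facing South
  F2: move forward 0/2 (blocked), now at (row=0, col=7)
  F5: move forward 0/5 (blocked), now at (row=0, col=7)
  R: turn right, now facing West
  F2: move forward 2, now at (row=0, col=5)
  F1: move forward 1, now at (row=0, col=4)
  L: turn left, now facing South
  L: turn left, now facing East
  F2: move forward 2, now at (row=0, col=6)
  L: turn left, now facing North
Final: (row=0, col=6), facing North

Answer: Final position: (row=0, col=6), facing North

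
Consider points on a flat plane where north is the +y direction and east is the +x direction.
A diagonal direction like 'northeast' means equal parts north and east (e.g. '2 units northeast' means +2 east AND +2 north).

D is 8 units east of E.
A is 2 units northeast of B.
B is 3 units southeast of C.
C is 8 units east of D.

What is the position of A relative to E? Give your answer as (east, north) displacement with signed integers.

Answer: A is at (east=21, north=-1) relative to E.

Derivation:
Place E at the origin (east=0, north=0).
  D is 8 units east of E: delta (east=+8, north=+0); D at (east=8, north=0).
  C is 8 units east of D: delta (east=+8, north=+0); C at (east=16, north=0).
  B is 3 units southeast of C: delta (east=+3, north=-3); B at (east=19, north=-3).
  A is 2 units northeast of B: delta (east=+2, north=+2); A at (east=21, north=-1).
Therefore A relative to E: (east=21, north=-1).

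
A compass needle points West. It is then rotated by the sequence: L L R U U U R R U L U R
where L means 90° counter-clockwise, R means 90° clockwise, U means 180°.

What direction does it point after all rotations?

Start: West
  L (left (90° counter-clockwise)) -> South
  L (left (90° counter-clockwise)) -> East
  R (right (90° clockwise)) -> South
  U (U-turn (180°)) -> North
  U (U-turn (180°)) -> South
  U (U-turn (180°)) -> North
  R (right (90° clockwise)) -> East
  R (right (90° clockwise)) -> South
  U (U-turn (180°)) -> North
  L (left (90° counter-clockwise)) -> West
  U (U-turn (180°)) -> East
  R (right (90° clockwise)) -> South
Final: South

Answer: Final heading: South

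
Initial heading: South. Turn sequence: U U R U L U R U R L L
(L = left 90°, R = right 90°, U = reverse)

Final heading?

Start: South
  U (U-turn (180°)) -> North
  U (U-turn (180°)) -> South
  R (right (90° clockwise)) -> West
  U (U-turn (180°)) -> East
  L (left (90° counter-clockwise)) -> North
  U (U-turn (180°)) -> South
  R (right (90° clockwise)) -> West
  U (U-turn (180°)) -> East
  R (right (90° clockwise)) -> South
  L (left (90° counter-clockwise)) -> East
  L (left (90° counter-clockwise)) -> North
Final: North

Answer: Final heading: North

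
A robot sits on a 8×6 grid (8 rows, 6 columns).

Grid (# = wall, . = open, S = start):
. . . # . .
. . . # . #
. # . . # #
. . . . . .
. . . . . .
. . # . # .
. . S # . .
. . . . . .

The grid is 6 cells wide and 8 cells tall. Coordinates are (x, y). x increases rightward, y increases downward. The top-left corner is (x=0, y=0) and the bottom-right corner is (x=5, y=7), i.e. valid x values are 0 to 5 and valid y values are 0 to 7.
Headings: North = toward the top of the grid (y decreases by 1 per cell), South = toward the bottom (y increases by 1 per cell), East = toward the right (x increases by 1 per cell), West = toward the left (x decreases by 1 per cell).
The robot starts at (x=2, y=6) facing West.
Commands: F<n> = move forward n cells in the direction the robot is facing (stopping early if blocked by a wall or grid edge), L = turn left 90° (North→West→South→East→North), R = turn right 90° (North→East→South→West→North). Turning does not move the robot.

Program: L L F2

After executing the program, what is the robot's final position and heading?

Start: (x=2, y=6), facing West
  L: turn left, now facing South
  L: turn left, now facing East
  F2: move forward 0/2 (blocked), now at (x=2, y=6)
Final: (x=2, y=6), facing East

Answer: Final position: (x=2, y=6), facing East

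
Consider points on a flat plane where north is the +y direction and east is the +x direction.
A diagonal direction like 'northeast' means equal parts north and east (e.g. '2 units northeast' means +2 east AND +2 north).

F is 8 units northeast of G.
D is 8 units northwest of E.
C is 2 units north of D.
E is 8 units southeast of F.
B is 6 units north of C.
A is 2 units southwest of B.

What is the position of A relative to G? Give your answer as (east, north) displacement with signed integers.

Place G at the origin (east=0, north=0).
  F is 8 units northeast of G: delta (east=+8, north=+8); F at (east=8, north=8).
  E is 8 units southeast of F: delta (east=+8, north=-8); E at (east=16, north=0).
  D is 8 units northwest of E: delta (east=-8, north=+8); D at (east=8, north=8).
  C is 2 units north of D: delta (east=+0, north=+2); C at (east=8, north=10).
  B is 6 units north of C: delta (east=+0, north=+6); B at (east=8, north=16).
  A is 2 units southwest of B: delta (east=-2, north=-2); A at (east=6, north=14).
Therefore A relative to G: (east=6, north=14).

Answer: A is at (east=6, north=14) relative to G.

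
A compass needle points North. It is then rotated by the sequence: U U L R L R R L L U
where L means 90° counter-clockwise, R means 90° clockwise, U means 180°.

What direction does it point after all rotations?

Answer: Final heading: East

Derivation:
Start: North
  U (U-turn (180°)) -> South
  U (U-turn (180°)) -> North
  L (left (90° counter-clockwise)) -> West
  R (right (90° clockwise)) -> North
  L (left (90° counter-clockwise)) -> West
  R (right (90° clockwise)) -> North
  R (right (90° clockwise)) -> East
  L (left (90° counter-clockwise)) -> North
  L (left (90° counter-clockwise)) -> West
  U (U-turn (180°)) -> East
Final: East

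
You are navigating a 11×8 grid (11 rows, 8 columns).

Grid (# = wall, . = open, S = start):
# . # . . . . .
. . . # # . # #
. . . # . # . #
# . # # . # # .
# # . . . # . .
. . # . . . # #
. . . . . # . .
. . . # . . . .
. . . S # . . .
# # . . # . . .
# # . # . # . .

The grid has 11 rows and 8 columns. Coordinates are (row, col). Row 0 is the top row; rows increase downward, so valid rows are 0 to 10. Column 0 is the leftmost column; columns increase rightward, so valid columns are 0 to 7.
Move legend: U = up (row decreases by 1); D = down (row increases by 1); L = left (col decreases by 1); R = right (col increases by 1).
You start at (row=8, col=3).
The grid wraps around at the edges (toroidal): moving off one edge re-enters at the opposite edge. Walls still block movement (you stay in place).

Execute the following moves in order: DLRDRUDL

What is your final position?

Answer: Final position: (row=9, col=2)

Derivation:
Start: (row=8, col=3)
  D (down): (row=8, col=3) -> (row=9, col=3)
  L (left): (row=9, col=3) -> (row=9, col=2)
  R (right): (row=9, col=2) -> (row=9, col=3)
  D (down): blocked, stay at (row=9, col=3)
  R (right): blocked, stay at (row=9, col=3)
  U (up): (row=9, col=3) -> (row=8, col=3)
  D (down): (row=8, col=3) -> (row=9, col=3)
  L (left): (row=9, col=3) -> (row=9, col=2)
Final: (row=9, col=2)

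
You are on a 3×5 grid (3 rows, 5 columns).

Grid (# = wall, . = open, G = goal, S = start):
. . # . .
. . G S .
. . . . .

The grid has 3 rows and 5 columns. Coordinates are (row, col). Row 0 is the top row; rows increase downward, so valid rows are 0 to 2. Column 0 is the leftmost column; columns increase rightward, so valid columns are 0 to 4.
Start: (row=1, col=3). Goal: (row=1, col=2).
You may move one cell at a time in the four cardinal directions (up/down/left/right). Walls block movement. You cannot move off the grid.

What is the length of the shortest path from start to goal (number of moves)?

Answer: Shortest path length: 1

Derivation:
BFS from (row=1, col=3) until reaching (row=1, col=2):
  Distance 0: (row=1, col=3)
  Distance 1: (row=0, col=3), (row=1, col=2), (row=1, col=4), (row=2, col=3)  <- goal reached here
One shortest path (1 moves): (row=1, col=3) -> (row=1, col=2)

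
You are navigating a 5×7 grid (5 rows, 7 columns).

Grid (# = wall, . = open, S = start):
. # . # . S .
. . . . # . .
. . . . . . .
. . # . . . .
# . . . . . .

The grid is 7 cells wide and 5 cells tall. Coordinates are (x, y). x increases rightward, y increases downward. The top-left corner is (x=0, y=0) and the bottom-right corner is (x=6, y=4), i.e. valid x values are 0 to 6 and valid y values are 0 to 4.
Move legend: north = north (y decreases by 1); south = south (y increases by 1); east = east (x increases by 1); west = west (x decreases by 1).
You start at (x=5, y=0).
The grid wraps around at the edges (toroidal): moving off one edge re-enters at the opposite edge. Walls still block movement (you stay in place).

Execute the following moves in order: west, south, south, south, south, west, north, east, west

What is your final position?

Start: (x=5, y=0)
  west (west): (x=5, y=0) -> (x=4, y=0)
  [×4]south (south): blocked, stay at (x=4, y=0)
  west (west): blocked, stay at (x=4, y=0)
  north (north): (x=4, y=0) -> (x=4, y=4)
  east (east): (x=4, y=4) -> (x=5, y=4)
  west (west): (x=5, y=4) -> (x=4, y=4)
Final: (x=4, y=4)

Answer: Final position: (x=4, y=4)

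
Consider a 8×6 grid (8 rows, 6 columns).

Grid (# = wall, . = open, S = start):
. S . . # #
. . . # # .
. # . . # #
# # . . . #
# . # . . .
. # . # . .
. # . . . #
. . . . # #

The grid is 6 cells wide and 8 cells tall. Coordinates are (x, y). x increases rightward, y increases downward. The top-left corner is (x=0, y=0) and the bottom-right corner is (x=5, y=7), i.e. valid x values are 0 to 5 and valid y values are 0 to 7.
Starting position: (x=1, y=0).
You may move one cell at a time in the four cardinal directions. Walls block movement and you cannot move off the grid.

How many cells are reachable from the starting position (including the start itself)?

BFS flood-fill from (x=1, y=0):
  Distance 0: (x=1, y=0)
  Distance 1: (x=0, y=0), (x=2, y=0), (x=1, y=1)
  Distance 2: (x=3, y=0), (x=0, y=1), (x=2, y=1)
  Distance 3: (x=0, y=2), (x=2, y=2)
  Distance 4: (x=3, y=2), (x=2, y=3)
  Distance 5: (x=3, y=3)
  Distance 6: (x=4, y=3), (x=3, y=4)
  Distance 7: (x=4, y=4)
  Distance 8: (x=5, y=4), (x=4, y=5)
  Distance 9: (x=5, y=5), (x=4, y=6)
  Distance 10: (x=3, y=6)
  Distance 11: (x=2, y=6), (x=3, y=7)
  Distance 12: (x=2, y=5), (x=2, y=7)
  Distance 13: (x=1, y=7)
  Distance 14: (x=0, y=7)
  Distance 15: (x=0, y=6)
  Distance 16: (x=0, y=5)
Total reachable: 28 (grid has 30 open cells total)

Answer: Reachable cells: 28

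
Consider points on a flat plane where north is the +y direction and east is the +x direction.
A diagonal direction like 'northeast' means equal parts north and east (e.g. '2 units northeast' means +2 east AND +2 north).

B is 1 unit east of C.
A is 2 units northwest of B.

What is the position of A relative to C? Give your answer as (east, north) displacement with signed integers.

Place C at the origin (east=0, north=0).
  B is 1 unit east of C: delta (east=+1, north=+0); B at (east=1, north=0).
  A is 2 units northwest of B: delta (east=-2, north=+2); A at (east=-1, north=2).
Therefore A relative to C: (east=-1, north=2).

Answer: A is at (east=-1, north=2) relative to C.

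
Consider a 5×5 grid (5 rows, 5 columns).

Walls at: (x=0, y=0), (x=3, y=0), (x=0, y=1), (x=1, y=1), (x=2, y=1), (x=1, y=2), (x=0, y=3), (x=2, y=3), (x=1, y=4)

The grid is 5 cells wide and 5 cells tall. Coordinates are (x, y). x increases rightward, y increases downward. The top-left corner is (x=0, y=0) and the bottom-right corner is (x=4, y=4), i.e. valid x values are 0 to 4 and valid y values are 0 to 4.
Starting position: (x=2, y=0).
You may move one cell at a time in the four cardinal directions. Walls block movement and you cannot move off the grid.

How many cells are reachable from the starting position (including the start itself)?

BFS flood-fill from (x=2, y=0):
  Distance 0: (x=2, y=0)
  Distance 1: (x=1, y=0)
Total reachable: 2 (grid has 16 open cells total)

Answer: Reachable cells: 2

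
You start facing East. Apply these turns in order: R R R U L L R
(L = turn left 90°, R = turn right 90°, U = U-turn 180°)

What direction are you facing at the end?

Start: East
  R (right (90° clockwise)) -> South
  R (right (90° clockwise)) -> West
  R (right (90° clockwise)) -> North
  U (U-turn (180°)) -> South
  L (left (90° counter-clockwise)) -> East
  L (left (90° counter-clockwise)) -> North
  R (right (90° clockwise)) -> East
Final: East

Answer: Final heading: East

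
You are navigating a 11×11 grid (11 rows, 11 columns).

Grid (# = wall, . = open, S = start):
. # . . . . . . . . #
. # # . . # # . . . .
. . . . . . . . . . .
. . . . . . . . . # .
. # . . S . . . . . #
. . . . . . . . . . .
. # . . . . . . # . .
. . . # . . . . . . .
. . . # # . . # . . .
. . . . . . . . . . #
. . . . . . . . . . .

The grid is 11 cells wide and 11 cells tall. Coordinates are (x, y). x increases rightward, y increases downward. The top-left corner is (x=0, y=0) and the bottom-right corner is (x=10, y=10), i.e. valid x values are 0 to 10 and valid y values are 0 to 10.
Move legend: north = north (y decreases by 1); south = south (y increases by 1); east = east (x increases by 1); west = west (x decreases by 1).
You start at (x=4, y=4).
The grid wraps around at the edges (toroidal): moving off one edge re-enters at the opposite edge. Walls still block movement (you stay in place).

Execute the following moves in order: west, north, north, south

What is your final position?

Answer: Final position: (x=3, y=3)

Derivation:
Start: (x=4, y=4)
  west (west): (x=4, y=4) -> (x=3, y=4)
  north (north): (x=3, y=4) -> (x=3, y=3)
  north (north): (x=3, y=3) -> (x=3, y=2)
  south (south): (x=3, y=2) -> (x=3, y=3)
Final: (x=3, y=3)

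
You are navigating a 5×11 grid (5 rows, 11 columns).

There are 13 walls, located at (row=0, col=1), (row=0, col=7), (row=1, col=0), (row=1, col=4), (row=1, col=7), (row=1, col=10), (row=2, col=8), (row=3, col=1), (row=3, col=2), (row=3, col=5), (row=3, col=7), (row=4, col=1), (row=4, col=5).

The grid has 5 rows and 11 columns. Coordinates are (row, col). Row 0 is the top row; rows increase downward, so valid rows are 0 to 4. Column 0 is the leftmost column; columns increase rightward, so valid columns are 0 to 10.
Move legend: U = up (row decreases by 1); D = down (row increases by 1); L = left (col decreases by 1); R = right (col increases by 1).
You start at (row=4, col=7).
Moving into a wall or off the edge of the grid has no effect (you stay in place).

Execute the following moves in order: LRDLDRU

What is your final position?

Answer: Final position: (row=4, col=7)

Derivation:
Start: (row=4, col=7)
  L (left): (row=4, col=7) -> (row=4, col=6)
  R (right): (row=4, col=6) -> (row=4, col=7)
  D (down): blocked, stay at (row=4, col=7)
  L (left): (row=4, col=7) -> (row=4, col=6)
  D (down): blocked, stay at (row=4, col=6)
  R (right): (row=4, col=6) -> (row=4, col=7)
  U (up): blocked, stay at (row=4, col=7)
Final: (row=4, col=7)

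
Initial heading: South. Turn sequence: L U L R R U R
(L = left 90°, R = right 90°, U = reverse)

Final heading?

Start: South
  L (left (90° counter-clockwise)) -> East
  U (U-turn (180°)) -> West
  L (left (90° counter-clockwise)) -> South
  R (right (90° clockwise)) -> West
  R (right (90° clockwise)) -> North
  U (U-turn (180°)) -> South
  R (right (90° clockwise)) -> West
Final: West

Answer: Final heading: West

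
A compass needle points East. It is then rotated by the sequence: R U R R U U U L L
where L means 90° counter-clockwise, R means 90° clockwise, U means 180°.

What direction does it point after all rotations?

Answer: Final heading: South

Derivation:
Start: East
  R (right (90° clockwise)) -> South
  U (U-turn (180°)) -> North
  R (right (90° clockwise)) -> East
  R (right (90° clockwise)) -> South
  U (U-turn (180°)) -> North
  U (U-turn (180°)) -> South
  U (U-turn (180°)) -> North
  L (left (90° counter-clockwise)) -> West
  L (left (90° counter-clockwise)) -> South
Final: South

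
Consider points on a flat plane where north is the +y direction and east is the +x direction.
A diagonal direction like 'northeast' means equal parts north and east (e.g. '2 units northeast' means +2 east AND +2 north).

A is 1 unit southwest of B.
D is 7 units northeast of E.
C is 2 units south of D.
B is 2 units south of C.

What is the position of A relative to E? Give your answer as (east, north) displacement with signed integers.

Place E at the origin (east=0, north=0).
  D is 7 units northeast of E: delta (east=+7, north=+7); D at (east=7, north=7).
  C is 2 units south of D: delta (east=+0, north=-2); C at (east=7, north=5).
  B is 2 units south of C: delta (east=+0, north=-2); B at (east=7, north=3).
  A is 1 unit southwest of B: delta (east=-1, north=-1); A at (east=6, north=2).
Therefore A relative to E: (east=6, north=2).

Answer: A is at (east=6, north=2) relative to E.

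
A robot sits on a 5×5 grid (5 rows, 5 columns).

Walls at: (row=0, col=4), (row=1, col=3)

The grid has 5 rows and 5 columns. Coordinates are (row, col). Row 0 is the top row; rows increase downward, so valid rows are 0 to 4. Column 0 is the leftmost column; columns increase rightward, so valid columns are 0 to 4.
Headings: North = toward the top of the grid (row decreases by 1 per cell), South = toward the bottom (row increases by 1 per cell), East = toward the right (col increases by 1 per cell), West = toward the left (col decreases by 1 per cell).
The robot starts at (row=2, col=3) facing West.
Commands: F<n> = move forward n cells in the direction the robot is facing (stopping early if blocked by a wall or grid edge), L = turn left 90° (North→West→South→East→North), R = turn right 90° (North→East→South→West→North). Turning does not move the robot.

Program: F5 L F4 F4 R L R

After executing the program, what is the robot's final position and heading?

Answer: Final position: (row=4, col=0), facing West

Derivation:
Start: (row=2, col=3), facing West
  F5: move forward 3/5 (blocked), now at (row=2, col=0)
  L: turn left, now facing South
  F4: move forward 2/4 (blocked), now at (row=4, col=0)
  F4: move forward 0/4 (blocked), now at (row=4, col=0)
  R: turn right, now facing West
  L: turn left, now facing South
  R: turn right, now facing West
Final: (row=4, col=0), facing West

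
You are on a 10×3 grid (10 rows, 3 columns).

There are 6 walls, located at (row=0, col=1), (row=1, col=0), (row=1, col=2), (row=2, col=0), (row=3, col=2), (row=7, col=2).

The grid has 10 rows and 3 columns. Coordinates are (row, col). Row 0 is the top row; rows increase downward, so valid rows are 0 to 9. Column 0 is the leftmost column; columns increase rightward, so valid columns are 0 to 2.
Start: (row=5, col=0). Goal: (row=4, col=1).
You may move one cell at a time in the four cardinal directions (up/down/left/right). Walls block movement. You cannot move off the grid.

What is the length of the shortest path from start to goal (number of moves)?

Answer: Shortest path length: 2

Derivation:
BFS from (row=5, col=0) until reaching (row=4, col=1):
  Distance 0: (row=5, col=0)
  Distance 1: (row=4, col=0), (row=5, col=1), (row=6, col=0)
  Distance 2: (row=3, col=0), (row=4, col=1), (row=5, col=2), (row=6, col=1), (row=7, col=0)  <- goal reached here
One shortest path (2 moves): (row=5, col=0) -> (row=5, col=1) -> (row=4, col=1)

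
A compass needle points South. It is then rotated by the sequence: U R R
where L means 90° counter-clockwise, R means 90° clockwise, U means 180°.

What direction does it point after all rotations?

Answer: Final heading: South

Derivation:
Start: South
  U (U-turn (180°)) -> North
  R (right (90° clockwise)) -> East
  R (right (90° clockwise)) -> South
Final: South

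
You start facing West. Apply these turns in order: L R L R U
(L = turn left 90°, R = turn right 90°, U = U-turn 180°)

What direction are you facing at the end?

Answer: Final heading: East

Derivation:
Start: West
  L (left (90° counter-clockwise)) -> South
  R (right (90° clockwise)) -> West
  L (left (90° counter-clockwise)) -> South
  R (right (90° clockwise)) -> West
  U (U-turn (180°)) -> East
Final: East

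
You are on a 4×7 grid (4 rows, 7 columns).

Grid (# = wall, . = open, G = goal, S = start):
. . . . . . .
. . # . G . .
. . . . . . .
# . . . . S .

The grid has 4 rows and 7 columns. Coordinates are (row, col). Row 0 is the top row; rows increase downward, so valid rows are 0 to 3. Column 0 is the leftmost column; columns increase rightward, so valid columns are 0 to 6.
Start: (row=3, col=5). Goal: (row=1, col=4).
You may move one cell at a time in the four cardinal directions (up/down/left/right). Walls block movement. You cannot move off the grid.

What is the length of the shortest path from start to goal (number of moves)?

Answer: Shortest path length: 3

Derivation:
BFS from (row=3, col=5) until reaching (row=1, col=4):
  Distance 0: (row=3, col=5)
  Distance 1: (row=2, col=5), (row=3, col=4), (row=3, col=6)
  Distance 2: (row=1, col=5), (row=2, col=4), (row=2, col=6), (row=3, col=3)
  Distance 3: (row=0, col=5), (row=1, col=4), (row=1, col=6), (row=2, col=3), (row=3, col=2)  <- goal reached here
One shortest path (3 moves): (row=3, col=5) -> (row=3, col=4) -> (row=2, col=4) -> (row=1, col=4)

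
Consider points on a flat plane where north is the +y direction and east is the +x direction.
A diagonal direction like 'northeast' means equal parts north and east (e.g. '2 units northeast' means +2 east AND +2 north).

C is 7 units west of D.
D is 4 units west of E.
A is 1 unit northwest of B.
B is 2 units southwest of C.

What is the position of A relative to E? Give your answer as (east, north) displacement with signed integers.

Answer: A is at (east=-14, north=-1) relative to E.

Derivation:
Place E at the origin (east=0, north=0).
  D is 4 units west of E: delta (east=-4, north=+0); D at (east=-4, north=0).
  C is 7 units west of D: delta (east=-7, north=+0); C at (east=-11, north=0).
  B is 2 units southwest of C: delta (east=-2, north=-2); B at (east=-13, north=-2).
  A is 1 unit northwest of B: delta (east=-1, north=+1); A at (east=-14, north=-1).
Therefore A relative to E: (east=-14, north=-1).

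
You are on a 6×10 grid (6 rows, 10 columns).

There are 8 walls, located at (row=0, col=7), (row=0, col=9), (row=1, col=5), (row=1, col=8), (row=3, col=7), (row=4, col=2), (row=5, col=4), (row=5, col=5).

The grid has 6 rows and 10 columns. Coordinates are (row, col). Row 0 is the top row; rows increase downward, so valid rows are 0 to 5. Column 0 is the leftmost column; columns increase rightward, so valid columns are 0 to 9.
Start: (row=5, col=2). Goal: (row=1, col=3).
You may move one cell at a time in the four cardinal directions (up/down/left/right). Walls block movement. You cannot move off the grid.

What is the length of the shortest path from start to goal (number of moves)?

BFS from (row=5, col=2) until reaching (row=1, col=3):
  Distance 0: (row=5, col=2)
  Distance 1: (row=5, col=1), (row=5, col=3)
  Distance 2: (row=4, col=1), (row=4, col=3), (row=5, col=0)
  Distance 3: (row=3, col=1), (row=3, col=3), (row=4, col=0), (row=4, col=4)
  Distance 4: (row=2, col=1), (row=2, col=3), (row=3, col=0), (row=3, col=2), (row=3, col=4), (row=4, col=5)
  Distance 5: (row=1, col=1), (row=1, col=3), (row=2, col=0), (row=2, col=2), (row=2, col=4), (row=3, col=5), (row=4, col=6)  <- goal reached here
One shortest path (5 moves): (row=5, col=2) -> (row=5, col=3) -> (row=4, col=3) -> (row=3, col=3) -> (row=2, col=3) -> (row=1, col=3)

Answer: Shortest path length: 5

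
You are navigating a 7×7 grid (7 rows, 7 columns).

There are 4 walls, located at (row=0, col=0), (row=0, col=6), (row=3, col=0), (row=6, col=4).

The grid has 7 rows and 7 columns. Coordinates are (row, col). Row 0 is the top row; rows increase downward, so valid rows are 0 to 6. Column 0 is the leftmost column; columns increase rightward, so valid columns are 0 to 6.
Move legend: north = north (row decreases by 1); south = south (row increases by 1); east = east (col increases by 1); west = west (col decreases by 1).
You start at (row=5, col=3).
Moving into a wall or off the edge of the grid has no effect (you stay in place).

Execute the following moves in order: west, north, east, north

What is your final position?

Answer: Final position: (row=3, col=3)

Derivation:
Start: (row=5, col=3)
  west (west): (row=5, col=3) -> (row=5, col=2)
  north (north): (row=5, col=2) -> (row=4, col=2)
  east (east): (row=4, col=2) -> (row=4, col=3)
  north (north): (row=4, col=3) -> (row=3, col=3)
Final: (row=3, col=3)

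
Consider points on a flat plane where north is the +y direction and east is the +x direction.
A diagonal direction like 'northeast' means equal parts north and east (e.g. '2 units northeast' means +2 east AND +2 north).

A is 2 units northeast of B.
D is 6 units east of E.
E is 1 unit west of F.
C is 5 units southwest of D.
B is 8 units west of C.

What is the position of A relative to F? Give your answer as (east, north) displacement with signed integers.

Answer: A is at (east=-6, north=-3) relative to F.

Derivation:
Place F at the origin (east=0, north=0).
  E is 1 unit west of F: delta (east=-1, north=+0); E at (east=-1, north=0).
  D is 6 units east of E: delta (east=+6, north=+0); D at (east=5, north=0).
  C is 5 units southwest of D: delta (east=-5, north=-5); C at (east=0, north=-5).
  B is 8 units west of C: delta (east=-8, north=+0); B at (east=-8, north=-5).
  A is 2 units northeast of B: delta (east=+2, north=+2); A at (east=-6, north=-3).
Therefore A relative to F: (east=-6, north=-3).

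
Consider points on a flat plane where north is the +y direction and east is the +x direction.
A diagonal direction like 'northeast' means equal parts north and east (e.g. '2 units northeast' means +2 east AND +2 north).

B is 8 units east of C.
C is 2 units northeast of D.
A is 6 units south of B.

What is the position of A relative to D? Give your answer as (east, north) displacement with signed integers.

Answer: A is at (east=10, north=-4) relative to D.

Derivation:
Place D at the origin (east=0, north=0).
  C is 2 units northeast of D: delta (east=+2, north=+2); C at (east=2, north=2).
  B is 8 units east of C: delta (east=+8, north=+0); B at (east=10, north=2).
  A is 6 units south of B: delta (east=+0, north=-6); A at (east=10, north=-4).
Therefore A relative to D: (east=10, north=-4).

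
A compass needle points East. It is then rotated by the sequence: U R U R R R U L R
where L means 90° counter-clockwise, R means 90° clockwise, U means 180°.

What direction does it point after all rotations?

Start: East
  U (U-turn (180°)) -> West
  R (right (90° clockwise)) -> North
  U (U-turn (180°)) -> South
  R (right (90° clockwise)) -> West
  R (right (90° clockwise)) -> North
  R (right (90° clockwise)) -> East
  U (U-turn (180°)) -> West
  L (left (90° counter-clockwise)) -> South
  R (right (90° clockwise)) -> West
Final: West

Answer: Final heading: West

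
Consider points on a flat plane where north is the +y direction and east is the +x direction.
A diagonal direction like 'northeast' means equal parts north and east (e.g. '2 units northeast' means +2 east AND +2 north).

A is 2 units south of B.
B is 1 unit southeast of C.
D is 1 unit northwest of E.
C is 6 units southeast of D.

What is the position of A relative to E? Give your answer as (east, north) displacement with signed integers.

Answer: A is at (east=6, north=-8) relative to E.

Derivation:
Place E at the origin (east=0, north=0).
  D is 1 unit northwest of E: delta (east=-1, north=+1); D at (east=-1, north=1).
  C is 6 units southeast of D: delta (east=+6, north=-6); C at (east=5, north=-5).
  B is 1 unit southeast of C: delta (east=+1, north=-1); B at (east=6, north=-6).
  A is 2 units south of B: delta (east=+0, north=-2); A at (east=6, north=-8).
Therefore A relative to E: (east=6, north=-8).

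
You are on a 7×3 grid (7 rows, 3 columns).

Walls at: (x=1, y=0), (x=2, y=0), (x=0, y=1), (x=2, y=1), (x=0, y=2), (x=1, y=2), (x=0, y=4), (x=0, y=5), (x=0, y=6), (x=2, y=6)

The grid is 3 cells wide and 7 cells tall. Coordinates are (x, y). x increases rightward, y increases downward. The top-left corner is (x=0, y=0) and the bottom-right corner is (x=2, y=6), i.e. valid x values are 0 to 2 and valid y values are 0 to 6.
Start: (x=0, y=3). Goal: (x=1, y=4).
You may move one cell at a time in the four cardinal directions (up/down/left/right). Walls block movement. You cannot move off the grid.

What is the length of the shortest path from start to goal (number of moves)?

Answer: Shortest path length: 2

Derivation:
BFS from (x=0, y=3) until reaching (x=1, y=4):
  Distance 0: (x=0, y=3)
  Distance 1: (x=1, y=3)
  Distance 2: (x=2, y=3), (x=1, y=4)  <- goal reached here
One shortest path (2 moves): (x=0, y=3) -> (x=1, y=3) -> (x=1, y=4)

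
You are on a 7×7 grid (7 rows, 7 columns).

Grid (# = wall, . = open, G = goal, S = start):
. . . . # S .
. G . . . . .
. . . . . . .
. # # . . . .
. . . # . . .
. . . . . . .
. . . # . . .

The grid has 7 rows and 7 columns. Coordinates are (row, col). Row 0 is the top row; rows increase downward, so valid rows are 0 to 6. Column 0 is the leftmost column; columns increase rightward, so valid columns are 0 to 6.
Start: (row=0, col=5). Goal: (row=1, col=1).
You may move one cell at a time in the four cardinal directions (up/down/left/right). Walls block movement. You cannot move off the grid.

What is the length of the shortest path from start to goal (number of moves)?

Answer: Shortest path length: 5

Derivation:
BFS from (row=0, col=5) until reaching (row=1, col=1):
  Distance 0: (row=0, col=5)
  Distance 1: (row=0, col=6), (row=1, col=5)
  Distance 2: (row=1, col=4), (row=1, col=6), (row=2, col=5)
  Distance 3: (row=1, col=3), (row=2, col=4), (row=2, col=6), (row=3, col=5)
  Distance 4: (row=0, col=3), (row=1, col=2), (row=2, col=3), (row=3, col=4), (row=3, col=6), (row=4, col=5)
  Distance 5: (row=0, col=2), (row=1, col=1), (row=2, col=2), (row=3, col=3), (row=4, col=4), (row=4, col=6), (row=5, col=5)  <- goal reached here
One shortest path (5 moves): (row=0, col=5) -> (row=1, col=5) -> (row=1, col=4) -> (row=1, col=3) -> (row=1, col=2) -> (row=1, col=1)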